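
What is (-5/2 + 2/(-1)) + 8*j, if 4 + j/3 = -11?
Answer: -729/2 ≈ -364.50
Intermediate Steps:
j = -45 (j = -12 + 3*(-11) = -12 - 33 = -45)
(-5/2 + 2/(-1)) + 8*j = (-5/2 + 2/(-1)) + 8*(-45) = (-5*1/2 + 2*(-1)) - 360 = (-5/2 - 2) - 360 = -9/2 - 360 = -729/2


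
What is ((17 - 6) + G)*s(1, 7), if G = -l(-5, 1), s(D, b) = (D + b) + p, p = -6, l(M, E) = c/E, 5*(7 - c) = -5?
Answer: 6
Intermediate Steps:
c = 8 (c = 7 - ⅕*(-5) = 7 + 1 = 8)
l(M, E) = 8/E
s(D, b) = -6 + D + b (s(D, b) = (D + b) - 6 = -6 + D + b)
G = -8 (G = -8/1 = -8 ≈ -8.0000)
((17 - 6) + G)*s(1, 7) = ((17 - 6) - 8)*(-6 + 1 + 7) = (11 - 8)*2 = 3*2 = 6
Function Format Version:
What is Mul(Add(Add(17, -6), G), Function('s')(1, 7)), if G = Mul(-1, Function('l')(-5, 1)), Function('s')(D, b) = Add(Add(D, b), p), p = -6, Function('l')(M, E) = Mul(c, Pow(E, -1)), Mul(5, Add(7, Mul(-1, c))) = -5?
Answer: 6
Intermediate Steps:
c = 8 (c = Add(7, Mul(Rational(-1, 5), -5)) = Add(7, 1) = 8)
Function('l')(M, E) = Mul(8, Pow(E, -1))
Function('s')(D, b) = Add(-6, D, b) (Function('s')(D, b) = Add(Add(D, b), -6) = Add(-6, D, b))
G = -8 (G = Mul(-1, Mul(8, Pow(1, -1))) = Mul(-1, Mul(8, 1)) = Mul(-1, 8) = -8)
Mul(Add(Add(17, -6), G), Function('s')(1, 7)) = Mul(Add(Add(17, -6), -8), Add(-6, 1, 7)) = Mul(Add(11, -8), 2) = Mul(3, 2) = 6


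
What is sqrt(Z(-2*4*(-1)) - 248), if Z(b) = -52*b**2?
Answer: 2*I*sqrt(894) ≈ 59.8*I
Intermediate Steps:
sqrt(Z(-2*4*(-1)) - 248) = sqrt(-52*(-2*4*(-1))**2 - 248) = sqrt(-52*(-8*(-1))**2 - 248) = sqrt(-52*8**2 - 248) = sqrt(-52*64 - 248) = sqrt(-3328 - 248) = sqrt(-3576) = 2*I*sqrt(894)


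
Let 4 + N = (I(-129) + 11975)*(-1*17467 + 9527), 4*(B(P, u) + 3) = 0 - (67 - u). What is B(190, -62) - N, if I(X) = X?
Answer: 376228835/4 ≈ 9.4057e+7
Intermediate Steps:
B(P, u) = -79/4 + u/4 (B(P, u) = -3 + (0 - (67 - u))/4 = -3 + (0 + (-67 + u))/4 = -3 + (-67 + u)/4 = -3 + (-67/4 + u/4) = -79/4 + u/4)
N = -94057244 (N = -4 + (-129 + 11975)*(-1*17467 + 9527) = -4 + 11846*(-17467 + 9527) = -4 + 11846*(-7940) = -4 - 94057240 = -94057244)
B(190, -62) - N = (-79/4 + (¼)*(-62)) - 1*(-94057244) = (-79/4 - 31/2) + 94057244 = -141/4 + 94057244 = 376228835/4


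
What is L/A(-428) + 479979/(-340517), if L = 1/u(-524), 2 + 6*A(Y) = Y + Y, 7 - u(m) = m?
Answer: -36446585924/25856477361 ≈ -1.4096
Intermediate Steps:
u(m) = 7 - m
A(Y) = -⅓ + Y/3 (A(Y) = -⅓ + (Y + Y)/6 = -⅓ + (2*Y)/6 = -⅓ + Y/3)
L = 1/531 (L = 1/(7 - 1*(-524)) = 1/(7 + 524) = 1/531 ≈ 0.0018832)
L/A(-428) + 479979/(-340517) = 1/(531*(-⅓ + (⅓)*(-428))) + 479979/(-340517) = 1/(531*(-⅓ - 428/3)) + 479979*(-1/340517) = (1/531)/(-143) - 479979/340517 = (1/531)*(-1/143) - 479979/340517 = -1/75933 - 479979/340517 = -36446585924/25856477361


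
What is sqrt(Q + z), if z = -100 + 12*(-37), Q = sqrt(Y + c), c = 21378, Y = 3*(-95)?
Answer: sqrt(-544 + sqrt(21093)) ≈ 19.969*I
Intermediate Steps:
Y = -285
Q = sqrt(21093) (Q = sqrt(-285 + 21378) = sqrt(21093) ≈ 145.23)
z = -544 (z = -100 - 444 = -544)
sqrt(Q + z) = sqrt(sqrt(21093) - 544) = sqrt(-544 + sqrt(21093))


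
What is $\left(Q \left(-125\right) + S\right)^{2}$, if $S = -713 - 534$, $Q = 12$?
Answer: $7546009$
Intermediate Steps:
$S = -1247$ ($S = -713 - 534 = -1247$)
$\left(Q \left(-125\right) + S\right)^{2} = \left(12 \left(-125\right) - 1247\right)^{2} = \left(-1500 - 1247\right)^{2} = \left(-2747\right)^{2} = 7546009$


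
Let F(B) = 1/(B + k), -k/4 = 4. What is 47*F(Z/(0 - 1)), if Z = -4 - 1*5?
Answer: -47/7 ≈ -6.7143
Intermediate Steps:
Z = -9 (Z = -4 - 5 = -9)
k = -16 (k = -4*4 = -16)
F(B) = 1/(-16 + B) (F(B) = 1/(B - 16) = 1/(-16 + B))
47*F(Z/(0 - 1)) = 47/(-16 - 9/(0 - 1)) = 47/(-16 - 9/(-1)) = 47/(-16 - 1*(-9)) = 47/(-16 + 9) = 47/(-7) = 47*(-1/7) = -47/7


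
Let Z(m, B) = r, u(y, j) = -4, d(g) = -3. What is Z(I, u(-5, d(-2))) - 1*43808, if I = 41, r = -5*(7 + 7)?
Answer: -43878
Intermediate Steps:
r = -70 (r = -5*14 = -70)
Z(m, B) = -70
Z(I, u(-5, d(-2))) - 1*43808 = -70 - 1*43808 = -70 - 43808 = -43878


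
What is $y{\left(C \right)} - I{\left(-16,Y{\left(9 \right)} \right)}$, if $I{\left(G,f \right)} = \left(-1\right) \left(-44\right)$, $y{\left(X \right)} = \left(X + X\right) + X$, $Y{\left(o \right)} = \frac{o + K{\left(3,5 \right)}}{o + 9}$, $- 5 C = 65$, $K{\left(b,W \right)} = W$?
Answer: $-83$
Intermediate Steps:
$C = -13$ ($C = \left(- \frac{1}{5}\right) 65 = -13$)
$Y{\left(o \right)} = \frac{5 + o}{9 + o}$ ($Y{\left(o \right)} = \frac{o + 5}{o + 9} = \frac{5 + o}{9 + o}$)
$y{\left(X \right)} = 3 X$ ($y{\left(X \right)} = 2 X + X = 3 X$)
$I{\left(G,f \right)} = 44$
$y{\left(C \right)} - I{\left(-16,Y{\left(9 \right)} \right)} = 3 \left(-13\right) - 44 = -39 - 44 = -83$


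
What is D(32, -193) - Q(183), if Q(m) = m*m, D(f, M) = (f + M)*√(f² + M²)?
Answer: -33489 - 161*√38273 ≈ -64986.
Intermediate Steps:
D(f, M) = √(M² + f²)*(M + f) (D(f, M) = (M + f)*√(M² + f²) = √(M² + f²)*(M + f))
Q(m) = m²
D(32, -193) - Q(183) = √((-193)² + 32²)*(-193 + 32) - 1*183² = √(37249 + 1024)*(-161) - 1*33489 = √38273*(-161) - 33489 = -161*√38273 - 33489 = -33489 - 161*√38273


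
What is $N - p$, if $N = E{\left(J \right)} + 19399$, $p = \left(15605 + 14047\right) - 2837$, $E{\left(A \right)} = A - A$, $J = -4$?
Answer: $-7416$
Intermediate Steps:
$E{\left(A \right)} = 0$
$p = 26815$ ($p = 29652 - 2837 = 26815$)
$N = 19399$ ($N = 0 + 19399 = 19399$)
$N - p = 19399 - 26815 = -7416$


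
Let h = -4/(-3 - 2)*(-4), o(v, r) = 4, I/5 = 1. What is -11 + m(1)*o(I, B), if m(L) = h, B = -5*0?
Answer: -119/5 ≈ -23.800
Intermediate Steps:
B = 0
I = 5 (I = 5*1 = 5)
h = -16/5 (h = -4/(-5)*(-4) = -4*(-⅕)*(-4) = (⅘)*(-4) = -16/5 ≈ -3.2000)
m(L) = -16/5
-11 + m(1)*o(I, B) = -11 - 16/5*4 = -11 - 64/5 = -119/5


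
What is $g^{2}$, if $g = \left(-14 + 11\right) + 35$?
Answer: $1024$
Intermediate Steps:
$g = 32$ ($g = -3 + 35 = 32$)
$g^{2} = 32^{2} = 1024$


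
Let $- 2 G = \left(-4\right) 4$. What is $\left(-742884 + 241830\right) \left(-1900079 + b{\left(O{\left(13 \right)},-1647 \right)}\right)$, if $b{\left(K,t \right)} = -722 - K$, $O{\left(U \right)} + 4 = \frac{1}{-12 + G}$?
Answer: $\frac{1904803629549}{2} \approx 9.524 \cdot 10^{11}$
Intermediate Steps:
$G = 8$ ($G = - \frac{\left(-4\right) 4}{2} = \left(- \frac{1}{2}\right) \left(-16\right) = 8$)
$O{\left(U \right)} = - \frac{17}{4}$ ($O{\left(U \right)} = -4 + \frac{1}{-12 + 8} = -4 + \frac{1}{-4} = -4 - \frac{1}{4} = - \frac{17}{4}$)
$\left(-742884 + 241830\right) \left(-1900079 + b{\left(O{\left(13 \right)},-1647 \right)}\right) = \left(-742884 + 241830\right) \left(-1900079 - \frac{2871}{4}\right) = - 501054 \left(-1900079 + \left(-722 + \frac{17}{4}\right)\right) = - 501054 \left(-1900079 - \frac{2871}{4}\right) = \left(-501054\right) \left(- \frac{7603187}{4}\right) = \frac{1904803629549}{2}$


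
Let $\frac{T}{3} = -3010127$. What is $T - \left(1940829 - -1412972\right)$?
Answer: $-12384182$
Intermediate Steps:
$T = -9030381$ ($T = 3 \left(-3010127\right) = -9030381$)
$T - \left(1940829 - -1412972\right) = -9030381 - \left(1940829 - -1412972\right) = -9030381 - \left(1940829 + 1412972\right) = -9030381 - 3353801 = -12384182$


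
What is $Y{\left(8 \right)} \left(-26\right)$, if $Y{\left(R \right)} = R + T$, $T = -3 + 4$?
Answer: $-234$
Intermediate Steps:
$T = 1$
$Y{\left(R \right)} = 1 + R$ ($Y{\left(R \right)} = R + 1 = 1 + R$)
$Y{\left(8 \right)} \left(-26\right) = \left(1 + 8\right) \left(-26\right) = 9 \left(-26\right) = -234$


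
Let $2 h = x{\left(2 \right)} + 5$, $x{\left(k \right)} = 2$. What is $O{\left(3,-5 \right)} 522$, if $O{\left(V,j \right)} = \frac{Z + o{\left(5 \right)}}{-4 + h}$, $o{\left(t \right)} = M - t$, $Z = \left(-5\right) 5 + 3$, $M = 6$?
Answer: $21924$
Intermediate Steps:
$Z = -22$ ($Z = -25 + 3 = -22$)
$h = \frac{7}{2}$ ($h = \frac{2 + 5}{2} = \frac{1}{2} \cdot 7 = \frac{7}{2} \approx 3.5$)
$o{\left(t \right)} = 6 - t$
$O{\left(V,j \right)} = 42$ ($O{\left(V,j \right)} = \frac{-22 + \left(6 - 5\right)}{-4 + \frac{7}{2}} = \frac{-22 + \left(6 - 5\right)}{- \frac{1}{2}} = \left(-22 + 1\right) \left(-2\right) = \left(-21\right) \left(-2\right) = 42$)
$O{\left(3,-5 \right)} 522 = 42 \cdot 522 = 21924$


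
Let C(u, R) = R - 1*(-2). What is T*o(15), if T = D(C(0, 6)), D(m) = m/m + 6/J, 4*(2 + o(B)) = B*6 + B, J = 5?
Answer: 1067/20 ≈ 53.350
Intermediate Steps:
C(u, R) = 2 + R (C(u, R) = R + 2 = 2 + R)
o(B) = -2 + 7*B/4 (o(B) = -2 + (B*6 + B)/4 = -2 + (6*B + B)/4 = -2 + (7*B)/4 = -2 + 7*B/4)
D(m) = 11/5 (D(m) = m/m + 6/5 = 1 + 6*(⅕) = 1 + 6/5 = 11/5)
T = 11/5 ≈ 2.2000
T*o(15) = 11*(-2 + (7/4)*15)/5 = 11*(-2 + 105/4)/5 = (11/5)*(97/4) = 1067/20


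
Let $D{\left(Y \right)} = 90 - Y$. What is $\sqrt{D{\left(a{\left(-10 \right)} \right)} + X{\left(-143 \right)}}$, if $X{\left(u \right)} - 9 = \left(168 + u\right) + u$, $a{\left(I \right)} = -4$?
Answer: $i \sqrt{15} \approx 3.873 i$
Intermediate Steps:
$X{\left(u \right)} = 177 + 2 u$ ($X{\left(u \right)} = 9 + \left(\left(168 + u\right) + u\right) = 9 + \left(168 + 2 u\right) = 177 + 2 u$)
$\sqrt{D{\left(a{\left(-10 \right)} \right)} + X{\left(-143 \right)}} = \sqrt{\left(90 - -4\right) + \left(177 + 2 \left(-143\right)\right)} = \sqrt{\left(90 + 4\right) + \left(177 - 286\right)} = \sqrt{94 - 109} = \sqrt{-15} = i \sqrt{15}$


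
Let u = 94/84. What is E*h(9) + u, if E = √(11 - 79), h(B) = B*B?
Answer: 47/42 + 162*I*√17 ≈ 1.119 + 667.94*I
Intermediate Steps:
u = 47/42 (u = 94*(1/84) = 47/42 ≈ 1.1190)
h(B) = B²
E = 2*I*√17 (E = √(-68) = 2*I*√17 ≈ 8.2462*I)
E*h(9) + u = (2*I*√17)*9² + 47/42 = (2*I*√17)*81 + 47/42 = 162*I*√17 + 47/42 = 47/42 + 162*I*√17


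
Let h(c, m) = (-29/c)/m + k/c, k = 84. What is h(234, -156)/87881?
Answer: 13133/3208008024 ≈ 4.0938e-6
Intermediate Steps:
h(c, m) = 84/c - 29/(c*m) (h(c, m) = (-29/c)/m + 84/c = -29/(c*m) + 84/c = 84/c - 29/(c*m))
h(234, -156)/87881 = ((-29 + 84*(-156))/(234*(-156)))/87881 = ((1/234)*(-1/156)*(-29 - 13104))*(1/87881) = ((1/234)*(-1/156)*(-13133))*(1/87881) = (13133/36504)*(1/87881) = 13133/3208008024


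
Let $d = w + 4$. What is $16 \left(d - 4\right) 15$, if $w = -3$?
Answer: $-720$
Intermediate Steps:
$d = 1$ ($d = -3 + 4 = 1$)
$16 \left(d - 4\right) 15 = 16 \left(1 - 4\right) 15 = 16 \left(-3\right) 15 = \left(-48\right) 15 = -720$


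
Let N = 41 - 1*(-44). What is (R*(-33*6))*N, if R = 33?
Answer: -555390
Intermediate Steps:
N = 85 (N = 41 + 44 = 85)
(R*(-33*6))*N = (33*(-33*6))*85 = (33*(-198))*85 = -6534*85 = -555390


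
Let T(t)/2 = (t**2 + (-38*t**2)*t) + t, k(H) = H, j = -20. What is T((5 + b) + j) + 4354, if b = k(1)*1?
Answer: 213262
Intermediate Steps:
b = 1 (b = 1*1 = 1)
T(t) = -76*t**3 + 2*t + 2*t**2 (T(t) = 2*((t**2 + (-38*t**2)*t) + t) = 2*((t**2 - 38*t**3) + t) = 2*(t + t**2 - 38*t**3) = -76*t**3 + 2*t + 2*t**2)
T((5 + b) + j) + 4354 = 2*((5 + 1) - 20)*(1 + ((5 + 1) - 20) - 38*((5 + 1) - 20)**2) + 4354 = 2*(6 - 20)*(1 + (6 - 20) - 38*(6 - 20)**2) + 4354 = 2*(-14)*(1 - 14 - 38*(-14)**2) + 4354 = 2*(-14)*(1 - 14 - 38*196) + 4354 = 2*(-14)*(1 - 14 - 7448) + 4354 = 2*(-14)*(-7461) + 4354 = 208908 + 4354 = 213262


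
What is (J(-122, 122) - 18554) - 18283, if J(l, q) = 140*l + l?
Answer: -54039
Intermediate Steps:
J(l, q) = 141*l
(J(-122, 122) - 18554) - 18283 = (141*(-122) - 18554) - 18283 = (-17202 - 18554) - 18283 = -35756 - 18283 = -54039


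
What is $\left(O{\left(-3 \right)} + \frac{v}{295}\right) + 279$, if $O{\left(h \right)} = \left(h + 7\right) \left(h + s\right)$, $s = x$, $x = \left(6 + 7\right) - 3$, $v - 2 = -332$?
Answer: $\frac{18047}{59} \approx 305.88$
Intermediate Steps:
$v = -330$ ($v = 2 - 332 = -330$)
$x = 10$ ($x = 13 - 3 = 10$)
$s = 10$
$O{\left(h \right)} = \left(7 + h\right) \left(10 + h\right)$ ($O{\left(h \right)} = \left(h + 7\right) \left(h + 10\right) = \left(7 + h\right) \left(10 + h\right)$)
$\left(O{\left(-3 \right)} + \frac{v}{295}\right) + 279 = \left(\left(70 + \left(-3\right)^{2} + 17 \left(-3\right)\right) - \frac{330}{295}\right) + 279 = \left(\left(70 + 9 - 51\right) - \frac{66}{59}\right) + 279 = \left(28 - \frac{66}{59}\right) + 279 = \frac{1586}{59} + 279 = \frac{18047}{59}$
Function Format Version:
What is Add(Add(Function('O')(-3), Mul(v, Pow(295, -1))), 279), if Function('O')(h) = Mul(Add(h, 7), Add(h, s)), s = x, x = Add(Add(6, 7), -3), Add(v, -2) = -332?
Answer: Rational(18047, 59) ≈ 305.88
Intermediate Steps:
v = -330 (v = Add(2, -332) = -330)
x = 10 (x = Add(13, -3) = 10)
s = 10
Function('O')(h) = Mul(Add(7, h), Add(10, h)) (Function('O')(h) = Mul(Add(h, 7), Add(h, 10)) = Mul(Add(7, h), Add(10, h)))
Add(Add(Function('O')(-3), Mul(v, Pow(295, -1))), 279) = Add(Add(Add(70, Pow(-3, 2), Mul(17, -3)), Mul(-330, Pow(295, -1))), 279) = Add(Add(Add(70, 9, -51), Mul(-330, Rational(1, 295))), 279) = Add(Add(28, Rational(-66, 59)), 279) = Add(Rational(1586, 59), 279) = Rational(18047, 59)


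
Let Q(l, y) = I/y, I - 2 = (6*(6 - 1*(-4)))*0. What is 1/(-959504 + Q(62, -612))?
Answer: -306/293608225 ≈ -1.0422e-6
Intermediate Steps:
I = 2 (I = 2 + (6*(6 - 1*(-4)))*0 = 2 + (6*(6 + 4))*0 = 2 + (6*10)*0 = 2 + 60*0 = 2 + 0 = 2)
Q(l, y) = 2/y
1/(-959504 + Q(62, -612)) = 1/(-959504 + 2/(-612)) = 1/(-959504 + 2*(-1/612)) = 1/(-959504 - 1/306) = 1/(-293608225/306) = -306/293608225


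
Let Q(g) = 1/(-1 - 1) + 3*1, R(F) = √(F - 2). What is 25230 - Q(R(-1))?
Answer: 50455/2 ≈ 25228.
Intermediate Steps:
R(F) = √(-2 + F)
Q(g) = 5/2 (Q(g) = 1/(-2) + 3 = -½ + 3 = 5/2)
25230 - Q(R(-1)) = 25230 - 1*5/2 = 25230 - 5/2 = 50455/2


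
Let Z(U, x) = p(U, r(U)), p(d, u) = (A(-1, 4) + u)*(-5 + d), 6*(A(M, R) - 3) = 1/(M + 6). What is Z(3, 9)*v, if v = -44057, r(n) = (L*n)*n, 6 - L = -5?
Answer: 134858477/15 ≈ 8.9906e+6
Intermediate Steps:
L = 11 (L = 6 - 1*(-5) = 6 + 5 = 11)
r(n) = 11*n² (r(n) = (11*n)*n = 11*n²)
A(M, R) = 3 + 1/(6*(6 + M)) (A(M, R) = 3 + 1/(6*(M + 6)) = 3 + 1/(6*(6 + M)))
p(d, u) = (-5 + d)*(91/30 + u) (p(d, u) = ((109 + 18*(-1))/(6*(6 - 1)) + u)*(-5 + d) = ((⅙)*(109 - 18)/5 + u)*(-5 + d) = ((⅙)*(⅕)*91 + u)*(-5 + d) = (91/30 + u)*(-5 + d) = (-5 + d)*(91/30 + u))
Z(U, x) = -91/6 - 55*U² + 11*U³ + 91*U/30 (Z(U, x) = -91/6 - 55*U² + 91*U/30 + U*(11*U²) = -91/6 - 55*U² + 91*U/30 + 11*U³ = -91/6 - 55*U² + 11*U³ + 91*U/30)
Z(3, 9)*v = (-91/6 - 55*3² + 11*3³ + (91/30)*3)*(-44057) = (-91/6 - 55*9 + 11*27 + 91/10)*(-44057) = (-91/6 - 495 + 297 + 91/10)*(-44057) = -3061/15*(-44057) = 134858477/15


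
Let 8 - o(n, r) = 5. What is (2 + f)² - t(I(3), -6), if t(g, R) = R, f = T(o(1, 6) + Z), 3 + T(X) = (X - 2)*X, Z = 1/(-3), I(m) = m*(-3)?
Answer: 535/81 ≈ 6.6049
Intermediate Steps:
o(n, r) = 3 (o(n, r) = 8 - 1*5 = 8 - 5 = 3)
I(m) = -3*m
Z = -⅓ ≈ -0.33333
T(X) = -3 + X*(-2 + X) (T(X) = -3 + (X - 2)*X = -3 + (-2 + X)*X = -3 + X*(-2 + X))
f = -11/9 (f = -3 + (3 - ⅓)² - 2*(3 - ⅓) = -3 + (8/3)² - 2*8/3 = -3 + 64/9 - 16/3 = -11/9 ≈ -1.2222)
(2 + f)² - t(I(3), -6) = (2 - 11/9)² - 1*(-6) = (7/9)² + 6 = 49/81 + 6 = 535/81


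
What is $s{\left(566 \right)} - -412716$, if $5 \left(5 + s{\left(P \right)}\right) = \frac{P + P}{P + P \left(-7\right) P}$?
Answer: $\frac{8173741353}{19805} \approx 4.1271 \cdot 10^{5}$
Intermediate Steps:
$s{\left(P \right)} = -5 + \frac{2 P}{5 \left(P - 7 P^{2}\right)}$ ($s{\left(P \right)} = -5 + \frac{\left(P + P\right) \frac{1}{P + P \left(-7\right) P}}{5} = -5 + \frac{2 P \frac{1}{P + - 7 P P}}{5} = -5 + \frac{2 P \frac{1}{P - 7 P^{2}}}{5} = -5 + \frac{2 P}{5 \left(P - 7 P^{2}\right)}$)
$s{\left(566 \right)} - -412716 = \frac{23 - 99050}{5 \left(-1 + 7 \cdot 566\right)} - -412716 = \frac{23 - 99050}{5 \left(-1 + 3962\right)} + 412716 = \frac{1}{5} \cdot \frac{1}{3961} \left(-99027\right) + 412716 = - \frac{99027}{19805} + 412716 = \frac{8173741353}{19805}$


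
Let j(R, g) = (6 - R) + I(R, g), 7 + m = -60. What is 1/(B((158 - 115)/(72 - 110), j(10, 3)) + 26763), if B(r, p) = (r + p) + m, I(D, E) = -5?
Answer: 38/1014063 ≈ 3.7473e-5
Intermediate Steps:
m = -67 (m = -7 - 60 = -67)
j(R, g) = 1 - R (j(R, g) = (6 - R) - 5 = 1 - R)
B(r, p) = -67 + p + r (B(r, p) = (r + p) - 67 = (p + r) - 67 = -67 + p + r)
1/(B((158 - 115)/(72 - 110), j(10, 3)) + 26763) = 1/((-67 + (1 - 1*10) + (158 - 115)/(72 - 110)) + 26763) = 1/((-67 + (1 - 10) + 43/(-38)) + 26763) = 1/((-67 - 9 + 43*(-1/38)) + 26763) = 1/((-67 - 9 - 43/38) + 26763) = 1/(-2931/38 + 26763) = 1/(1014063/38) = 38/1014063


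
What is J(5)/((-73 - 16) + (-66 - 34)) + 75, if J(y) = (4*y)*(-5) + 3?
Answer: 14272/189 ≈ 75.513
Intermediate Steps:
J(y) = 3 - 20*y (J(y) = -20*y + 3 = 3 - 20*y)
J(5)/((-73 - 16) + (-66 - 34)) + 75 = (3 - 20*5)/((-73 - 16) + (-66 - 34)) + 75 = (3 - 100)/(-89 - 100) + 75 = -97/(-189) + 75 = -97*(-1/189) + 75 = 97/189 + 75 = 14272/189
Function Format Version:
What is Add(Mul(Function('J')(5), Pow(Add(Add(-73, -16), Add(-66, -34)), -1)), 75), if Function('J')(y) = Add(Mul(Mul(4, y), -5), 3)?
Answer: Rational(14272, 189) ≈ 75.513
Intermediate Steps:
Function('J')(y) = Add(3, Mul(-20, y)) (Function('J')(y) = Add(Mul(-20, y), 3) = Add(3, Mul(-20, y)))
Add(Mul(Function('J')(5), Pow(Add(Add(-73, -16), Add(-66, -34)), -1)), 75) = Add(Mul(Add(3, Mul(-20, 5)), Pow(Add(Add(-73, -16), Add(-66, -34)), -1)), 75) = Add(Mul(Add(3, -100), Pow(Add(-89, -100), -1)), 75) = Add(Mul(-97, Pow(-189, -1)), 75) = Add(Mul(-97, Rational(-1, 189)), 75) = Add(Rational(97, 189), 75) = Rational(14272, 189)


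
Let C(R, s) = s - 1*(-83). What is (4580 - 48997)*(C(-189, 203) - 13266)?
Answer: 576532660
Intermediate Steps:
C(R, s) = 83 + s (C(R, s) = s + 83 = 83 + s)
(4580 - 48997)*(C(-189, 203) - 13266) = (4580 - 48997)*((83 + 203) - 13266) = -44417*(286 - 13266) = -44417*(-12980) = 576532660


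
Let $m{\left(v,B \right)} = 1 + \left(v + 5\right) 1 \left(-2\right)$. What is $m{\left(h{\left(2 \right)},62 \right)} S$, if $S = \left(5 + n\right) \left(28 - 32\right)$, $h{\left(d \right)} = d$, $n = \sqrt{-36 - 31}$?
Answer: $260 + 52 i \sqrt{67} \approx 260.0 + 425.64 i$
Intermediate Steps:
$n = i \sqrt{67}$ ($n = \sqrt{-67} = i \sqrt{67} \approx 8.1853 i$)
$m{\left(v,B \right)} = -9 - 2 v$ ($m{\left(v,B \right)} = 1 + \left(5 + v\right) 1 \left(-2\right) = 1 + \left(5 + v\right) \left(-2\right) = 1 - \left(10 + 2 v\right) = -9 - 2 v$)
$S = -20 - 4 i \sqrt{67}$ ($S = \left(5 + i \sqrt{67}\right) \left(28 - 32\right) = \left(5 + i \sqrt{67}\right) \left(-4\right) = -20 - 4 i \sqrt{67} \approx -20.0 - 32.741 i$)
$m{\left(h{\left(2 \right)},62 \right)} S = \left(-9 - 4\right) \left(-20 - 4 i \sqrt{67}\right) = - 13 \left(-20 - 4 i \sqrt{67}\right) = 260 + 52 i \sqrt{67}$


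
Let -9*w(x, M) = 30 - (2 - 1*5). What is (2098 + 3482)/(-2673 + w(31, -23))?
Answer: -1674/803 ≈ -2.0847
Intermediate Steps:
w(x, M) = -11/3 (w(x, M) = -(30 - (2 - 1*5))/9 = -(30 - (2 - 5))/9 = -(30 - 1*(-3))/9 = -(30 + 3)/9 = -⅑*33 = -11/3)
(2098 + 3482)/(-2673 + w(31, -23)) = (2098 + 3482)/(-2673 - 11/3) = 5580/(-8030/3) = 5580*(-3/8030) = -1674/803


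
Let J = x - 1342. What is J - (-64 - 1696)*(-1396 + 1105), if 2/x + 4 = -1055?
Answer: -543798620/1059 ≈ -5.1350e+5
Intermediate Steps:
x = -2/1059 (x = 2/(-4 - 1055) = 2/(-1059) = 2*(-1/1059) = -2/1059 ≈ -0.0018886)
J = -1421180/1059 (J = -2/1059 - 1342 = -1421180/1059 ≈ -1342.0)
J - (-64 - 1696)*(-1396 + 1105) = -1421180/1059 - (-64 - 1696)*(-1396 + 1105) = -1421180/1059 - (-1760)*(-291) = -1421180/1059 - 1*512160 = -1421180/1059 - 512160 = -543798620/1059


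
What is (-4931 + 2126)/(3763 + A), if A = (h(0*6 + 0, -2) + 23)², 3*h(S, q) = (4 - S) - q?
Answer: -2805/4388 ≈ -0.63924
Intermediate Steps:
h(S, q) = 4/3 - S/3 - q/3 (h(S, q) = ((4 - S) - q)/3 = (4 - S - q)/3 = 4/3 - S/3 - q/3)
A = 625 (A = ((4/3 - (0*6 + 0)/3 - ⅓*(-2)) + 23)² = ((4/3 - (0 + 0)/3 + ⅔) + 23)² = ((4/3 - ⅓*0 + ⅔) + 23)² = ((4/3 + 0 + ⅔) + 23)² = (2 + 23)² = 25² = 625)
(-4931 + 2126)/(3763 + A) = (-4931 + 2126)/(3763 + 625) = -2805/4388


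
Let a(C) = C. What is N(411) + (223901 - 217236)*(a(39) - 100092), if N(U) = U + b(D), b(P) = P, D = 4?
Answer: -666852830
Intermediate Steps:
N(U) = 4 + U (N(U) = U + 4 = 4 + U)
N(411) + (223901 - 217236)*(a(39) - 100092) = (4 + 411) + (223901 - 217236)*(39 - 100092) = 415 + 6665*(-100053) = 415 - 666853245 = -666852830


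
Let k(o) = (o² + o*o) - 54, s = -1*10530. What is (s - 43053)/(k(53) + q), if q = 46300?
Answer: -17861/17288 ≈ -1.0331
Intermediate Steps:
s = -10530
k(o) = -54 + 2*o² (k(o) = (o² + o²) - 54 = 2*o² - 54 = -54 + 2*o²)
(s - 43053)/(k(53) + q) = (-10530 - 43053)/((-54 + 2*53²) + 46300) = -53583/((-54 + 2*2809) + 46300) = -53583/((-54 + 5618) + 46300) = -53583/(5564 + 46300) = -53583/51864 = -53583*1/51864 = -17861/17288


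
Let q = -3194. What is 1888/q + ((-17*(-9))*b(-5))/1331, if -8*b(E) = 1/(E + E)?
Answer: -100272779/170048560 ≈ -0.58967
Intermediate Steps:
b(E) = -1/(16*E) (b(E) = -1/(8*(E + E)) = -1/(2*E)/8 = -1/(16*E))
1888/q + ((-17*(-9))*b(-5))/1331 = 1888/(-3194) + ((-17*(-9))*(-1/16/(-5)))/1331 = 1888*(-1/3194) + (153*(-1/16*(-1/5)))*(1/1331) = -944/1597 + (153*(1/80))*(1/1331) = -944/1597 + (153/80)*(1/1331) = -944/1597 + 153/106480 = -100272779/170048560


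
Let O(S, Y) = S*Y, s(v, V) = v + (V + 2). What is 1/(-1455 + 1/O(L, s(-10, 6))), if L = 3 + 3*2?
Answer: -18/26191 ≈ -0.00068726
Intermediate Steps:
s(v, V) = 2 + V + v (s(v, V) = v + (2 + V) = 2 + V + v)
L = 9 (L = 3 + 6 = 9)
1/(-1455 + 1/O(L, s(-10, 6))) = 1/(-1455 + 1/(9*(2 + 6 - 10))) = 1/(-1455 + 1/(9*(-2))) = 1/(-1455 + 1/(-18)) = 1/(-1455 - 1/18) = 1/(-26191/18) = -18/26191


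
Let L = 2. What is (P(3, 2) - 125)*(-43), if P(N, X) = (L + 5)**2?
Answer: 3268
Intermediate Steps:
P(N, X) = 49 (P(N, X) = (2 + 5)**2 = 7**2 = 49)
(P(3, 2) - 125)*(-43) = (49 - 125)*(-43) = -76*(-43) = 3268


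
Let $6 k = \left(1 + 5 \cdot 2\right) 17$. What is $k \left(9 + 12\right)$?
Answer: $\frac{1309}{2} \approx 654.5$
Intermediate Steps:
$k = \frac{187}{6}$ ($k = \frac{\left(1 + 5 \cdot 2\right) 17}{6} = \frac{\left(1 + 10\right) 17}{6} = \frac{11 \cdot 17}{6} = \frac{1}{6} \cdot 187 = \frac{187}{6} \approx 31.167$)
$k \left(9 + 12\right) = \frac{187 \left(9 + 12\right)}{6} = \frac{187}{6} \cdot 21 = \frac{1309}{2}$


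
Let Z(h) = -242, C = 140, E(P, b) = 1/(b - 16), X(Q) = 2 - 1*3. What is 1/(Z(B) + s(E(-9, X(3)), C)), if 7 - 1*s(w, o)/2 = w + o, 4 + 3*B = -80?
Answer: -17/8634 ≈ -0.0019690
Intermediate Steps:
B = -28 (B = -4/3 + (⅓)*(-80) = -4/3 - 80/3 = -28)
X(Q) = -1 (X(Q) = 2 - 3 = -1)
E(P, b) = 1/(-16 + b)
s(w, o) = 14 - 2*o - 2*w (s(w, o) = 14 - 2*(w + o) = 14 - 2*(o + w) = 14 + (-2*o - 2*w) = 14 - 2*o - 2*w)
1/(Z(B) + s(E(-9, X(3)), C)) = 1/(-242 + (14 - 2*140 - 2/(-16 - 1))) = 1/(-242 + (14 - 280 - 2/(-17))) = 1/(-242 + (14 - 280 - 2*(-1/17))) = 1/(-242 + (14 - 280 + 2/17)) = 1/(-242 - 4520/17) = 1/(-8634/17) = -17/8634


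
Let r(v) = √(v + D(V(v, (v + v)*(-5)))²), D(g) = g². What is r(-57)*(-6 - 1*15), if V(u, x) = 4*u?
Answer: -21*√2702336199 ≈ -1.0917e+6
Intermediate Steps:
r(v) = √(v + 256*v⁴) (r(v) = √(v + ((4*v)²)²) = √(v + (16*v²)²) = √(v + 256*v⁴))
r(-57)*(-6 - 1*15) = √(-57 + 256*(-57)⁴)*(-6 - 1*15) = √(-57 + 256*10556001)*(-6 - 15) = √(-57 + 2702336256)*(-21) = √2702336199*(-21) = -21*√2702336199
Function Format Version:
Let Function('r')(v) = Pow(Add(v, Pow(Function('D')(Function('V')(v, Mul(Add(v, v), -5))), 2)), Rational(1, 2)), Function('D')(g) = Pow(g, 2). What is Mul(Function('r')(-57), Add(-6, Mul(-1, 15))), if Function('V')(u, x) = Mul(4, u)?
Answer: Mul(-21, Pow(2702336199, Rational(1, 2))) ≈ -1.0917e+6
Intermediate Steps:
Function('r')(v) = Pow(Add(v, Mul(256, Pow(v, 4))), Rational(1, 2)) (Function('r')(v) = Pow(Add(v, Pow(Pow(Mul(4, v), 2), 2)), Rational(1, 2)) = Pow(Add(v, Pow(Mul(16, Pow(v, 2)), 2)), Rational(1, 2)) = Pow(Add(v, Mul(256, Pow(v, 4))), Rational(1, 2)))
Mul(Function('r')(-57), Add(-6, Mul(-1, 15))) = Mul(Pow(Add(-57, Mul(256, Pow(-57, 4))), Rational(1, 2)), Add(-6, Mul(-1, 15))) = Mul(Pow(Add(-57, Mul(256, 10556001)), Rational(1, 2)), Add(-6, -15)) = Mul(Pow(Add(-57, 2702336256), Rational(1, 2)), -21) = Mul(Pow(2702336199, Rational(1, 2)), -21) = Mul(-21, Pow(2702336199, Rational(1, 2)))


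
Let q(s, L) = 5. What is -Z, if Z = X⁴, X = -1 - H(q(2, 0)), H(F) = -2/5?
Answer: -81/625 ≈ -0.12960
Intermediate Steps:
H(F) = -⅖ (H(F) = -2*⅕ = -⅖)
X = -⅗ (X = -1 - 1*(-⅖) = -1 + ⅖ = -⅗ ≈ -0.60000)
Z = 81/625 (Z = (-⅗)⁴ = 81/625 ≈ 0.12960)
-Z = -1*81/625 = -81/625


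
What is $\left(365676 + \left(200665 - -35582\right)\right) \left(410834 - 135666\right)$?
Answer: $165629948064$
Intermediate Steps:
$\left(365676 + \left(200665 - -35582\right)\right) \left(410834 - 135666\right) = \left(365676 + \left(200665 + 35582\right)\right) 275168 = \left(365676 + 236247\right) 275168 = 601923 \cdot 275168 = 165629948064$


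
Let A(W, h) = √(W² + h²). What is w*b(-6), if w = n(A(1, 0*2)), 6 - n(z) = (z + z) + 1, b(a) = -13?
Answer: -39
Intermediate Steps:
n(z) = 5 - 2*z (n(z) = 6 - ((z + z) + 1) = 6 - (2*z + 1) = 6 - (1 + 2*z) = 6 + (-1 - 2*z) = 5 - 2*z)
w = 3 (w = 5 - 2*√(1² + (0*2)²) = 5 - 2*√(1 + 0²) = 5 - 2*√(1 + 0) = 5 - 2*√1 = 5 - 2*1 = 5 - 2 = 3)
w*b(-6) = 3*(-13) = -39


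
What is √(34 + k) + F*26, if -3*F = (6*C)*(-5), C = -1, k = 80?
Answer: -260 + √114 ≈ -249.32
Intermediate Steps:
F = -10 (F = -6*(-1)*(-5)/3 = -(-2)*(-5) = -⅓*30 = -10)
√(34 + k) + F*26 = √(34 + 80) - 10*26 = √114 - 260 = -260 + √114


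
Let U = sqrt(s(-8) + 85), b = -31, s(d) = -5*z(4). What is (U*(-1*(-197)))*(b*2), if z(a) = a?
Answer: -12214*sqrt(65) ≈ -98472.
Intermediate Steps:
s(d) = -20 (s(d) = -5*4 = -20)
U = sqrt(65) (U = sqrt(-20 + 85) = sqrt(65) ≈ 8.0623)
(U*(-1*(-197)))*(b*2) = (sqrt(65)*(-1*(-197)))*(-31*2) = (sqrt(65)*197)*(-62) = (197*sqrt(65))*(-62) = -12214*sqrt(65)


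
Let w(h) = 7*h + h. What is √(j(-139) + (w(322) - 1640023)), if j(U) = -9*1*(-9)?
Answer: I*√1637366 ≈ 1279.6*I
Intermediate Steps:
j(U) = 81 (j(U) = -9*(-9) = 81)
w(h) = 8*h
√(j(-139) + (w(322) - 1640023)) = √(81 + (8*322 - 1640023)) = √(81 + (2576 - 1640023)) = √(81 - 1637447) = √(-1637366) = I*√1637366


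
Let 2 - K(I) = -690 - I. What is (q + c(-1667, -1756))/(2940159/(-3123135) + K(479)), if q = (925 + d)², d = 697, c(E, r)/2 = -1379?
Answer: 1367998715835/609041821 ≈ 2246.1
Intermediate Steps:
c(E, r) = -2758 (c(E, r) = 2*(-1379) = -2758)
K(I) = 692 + I (K(I) = 2 - (-690 - I) = 2 + (690 + I) = 692 + I)
q = 2630884 (q = (925 + 697)² = 1622² = 2630884)
(q + c(-1667, -1756))/(2940159/(-3123135) + K(479)) = (2630884 - 2758)/(2940159/(-3123135) + (692 + 479)) = 2628126/(2940159*(-1/3123135) + 1171) = 2628126/(-980053/1041045 + 1171) = 2628126/(1218083642/1041045) = 2628126*(1041045/1218083642) = 1367998715835/609041821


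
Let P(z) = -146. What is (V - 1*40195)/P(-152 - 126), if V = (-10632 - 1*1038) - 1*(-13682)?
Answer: 38183/146 ≈ 261.53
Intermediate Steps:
V = 2012 (V = (-10632 - 1038) + 13682 = -11670 + 13682 = 2012)
(V - 1*40195)/P(-152 - 126) = (2012 - 1*40195)/(-146) = (2012 - 40195)*(-1/146) = -38183*(-1/146) = 38183/146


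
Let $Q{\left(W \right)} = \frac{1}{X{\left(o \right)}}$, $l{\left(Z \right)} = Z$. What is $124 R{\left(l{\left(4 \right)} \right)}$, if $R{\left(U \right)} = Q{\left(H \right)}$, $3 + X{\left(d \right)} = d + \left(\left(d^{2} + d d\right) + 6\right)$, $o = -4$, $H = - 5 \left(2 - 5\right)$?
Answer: $4$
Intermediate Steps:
$H = 15$ ($H = \left(-5\right) \left(-3\right) = 15$)
$X{\left(d \right)} = 3 + d + 2 d^{2}$ ($X{\left(d \right)} = -3 + \left(d + \left(\left(d^{2} + d d\right) + 6\right)\right) = -3 + \left(d + \left(\left(d^{2} + d^{2}\right) + 6\right)\right) = -3 + \left(d + \left(2 d^{2} + 6\right)\right) = -3 + \left(d + \left(6 + 2 d^{2}\right)\right) = -3 + \left(6 + d + 2 d^{2}\right) = 3 + d + 2 d^{2}$)
$Q{\left(W \right)} = \frac{1}{31}$ ($Q{\left(W \right)} = \frac{1}{3 - 4 + 2 \left(-4\right)^{2}} = \frac{1}{3 - 4 + 2 \cdot 16} = \frac{1}{3 - 4 + 32} = \frac{1}{31}$)
$R{\left(U \right)} = \frac{1}{31}$
$124 R{\left(l{\left(4 \right)} \right)} = 124 \cdot \frac{1}{31} = 4$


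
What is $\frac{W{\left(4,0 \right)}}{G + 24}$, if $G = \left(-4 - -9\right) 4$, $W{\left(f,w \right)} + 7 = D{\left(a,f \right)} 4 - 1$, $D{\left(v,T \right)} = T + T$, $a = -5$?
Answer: $\frac{6}{11} \approx 0.54545$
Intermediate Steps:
$D{\left(v,T \right)} = 2 T$
$W{\left(f,w \right)} = -8 + 8 f$ ($W{\left(f,w \right)} = -7 + \left(2 f 4 - 1\right) = -7 + \left(8 f - 1\right) = -7 + \left(-1 + 8 f\right) = -8 + 8 f$)
$G = 20$ ($G = \left(-4 + 9\right) 4 = 5 \cdot 4 = 20$)
$\frac{W{\left(4,0 \right)}}{G + 24} = \frac{-8 + 8 \cdot 4}{20 + 24} = \frac{-8 + 32}{44} = 24 \cdot \frac{1}{44} = \frac{6}{11}$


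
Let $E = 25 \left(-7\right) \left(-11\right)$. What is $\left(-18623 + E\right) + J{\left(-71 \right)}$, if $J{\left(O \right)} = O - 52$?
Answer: $-16821$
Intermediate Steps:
$J{\left(O \right)} = -52 + O$
$E = 1925$ ($E = \left(-175\right) \left(-11\right) = 1925$)
$\left(-18623 + E\right) + J{\left(-71 \right)} = \left(-18623 + 1925\right) - 123 = -16698 - 123 = -16821$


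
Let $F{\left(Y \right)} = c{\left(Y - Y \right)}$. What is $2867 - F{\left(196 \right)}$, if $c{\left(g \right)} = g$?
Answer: $2867$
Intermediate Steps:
$F{\left(Y \right)} = 0$ ($F{\left(Y \right)} = Y - Y = 0$)
$2867 - F{\left(196 \right)} = 2867 - 0 = 2867 + 0 = 2867$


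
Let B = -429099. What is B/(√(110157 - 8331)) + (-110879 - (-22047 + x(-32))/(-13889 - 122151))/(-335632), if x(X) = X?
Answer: 15084001239/45659377280 - 143033*√11314/11314 ≈ -1344.4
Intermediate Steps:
B/(√(110157 - 8331)) + (-110879 - (-22047 + x(-32))/(-13889 - 122151))/(-335632) = -429099/√(110157 - 8331) + (-110879 - (-22047 - 32)/(-13889 - 122151))/(-335632) = -429099*√11314/33942 + (-110879 - (-22079)/(-136040))*(-1/335632) = -429099*√11314/33942 + (-110879 - (-22079)*(-1)/136040)*(-1/335632) = -143033*√11314/11314 + (-110879 - 1*22079/136040)*(-1/335632) = -143033*√11314/11314 + (-110879 - 22079/136040)*(-1/335632) = -143033*√11314/11314 - 15084001239/136040*(-1/335632) = -143033*√11314/11314 + 15084001239/45659377280 = 15084001239/45659377280 - 143033*√11314/11314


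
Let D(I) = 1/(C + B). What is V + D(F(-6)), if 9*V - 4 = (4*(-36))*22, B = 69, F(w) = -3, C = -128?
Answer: -186685/531 ≈ -351.57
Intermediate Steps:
V = -3164/9 (V = 4/9 + ((4*(-36))*22)/9 = 4/9 + (-144*22)/9 = 4/9 + (⅑)*(-3168) = 4/9 - 352 = -3164/9 ≈ -351.56)
D(I) = -1/59 (D(I) = 1/(-128 + 69) = 1/(-59) = -1/59)
V + D(F(-6)) = -3164/9 - 1/59 = -186685/531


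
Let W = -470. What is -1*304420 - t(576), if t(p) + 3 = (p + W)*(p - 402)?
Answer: -322861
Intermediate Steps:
t(p) = -3 + (-470 + p)*(-402 + p) (t(p) = -3 + (p - 470)*(p - 402) = -3 + (-470 + p)*(-402 + p))
-1*304420 - t(576) = -1*304420 - (188937 + 576**2 - 872*576) = -304420 - (188937 + 331776 - 502272) = -304420 - 1*18441 = -304420 - 18441 = -322861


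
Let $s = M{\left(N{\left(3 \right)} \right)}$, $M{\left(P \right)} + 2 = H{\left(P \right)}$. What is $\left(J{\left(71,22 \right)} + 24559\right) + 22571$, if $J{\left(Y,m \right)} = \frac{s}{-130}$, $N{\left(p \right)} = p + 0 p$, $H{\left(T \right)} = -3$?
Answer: $\frac{1225381}{26} \approx 47130.0$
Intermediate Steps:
$N{\left(p \right)} = p$ ($N{\left(p \right)} = p + 0 = p$)
$M{\left(P \right)} = -5$ ($M{\left(P \right)} = -2 - 3 = -5$)
$s = -5$
$J{\left(Y,m \right)} = \frac{1}{26}$ ($J{\left(Y,m \right)} = - \frac{5}{-130} = \left(-5\right) \left(- \frac{1}{130}\right) = \frac{1}{26}$)
$\left(J{\left(71,22 \right)} + 24559\right) + 22571 = \left(\frac{1}{26} + 24559\right) + 22571 = \frac{638535}{26} + 22571 = \frac{1225381}{26}$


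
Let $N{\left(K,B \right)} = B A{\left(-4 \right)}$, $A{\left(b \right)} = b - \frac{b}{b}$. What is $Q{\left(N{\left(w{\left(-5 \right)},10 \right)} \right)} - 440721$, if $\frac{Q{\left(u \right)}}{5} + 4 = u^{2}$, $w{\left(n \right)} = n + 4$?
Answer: $-428241$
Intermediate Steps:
$w{\left(n \right)} = 4 + n$
$A{\left(b \right)} = -1 + b$ ($A{\left(b \right)} = b - 1 = -1 + b$)
$N{\left(K,B \right)} = - 5 B$ ($N{\left(K,B \right)} = B \left(-1 - 4\right) = B \left(-5\right) = - 5 B$)
$Q{\left(u \right)} = -20 + 5 u^{2}$
$Q{\left(N{\left(w{\left(-5 \right)},10 \right)} \right)} - 440721 = \left(-20 + 5 \left(\left(-5\right) 10\right)^{2}\right) - 440721 = \left(-20 + 5 \left(-50\right)^{2}\right) - 440721 = \left(-20 + 5 \cdot 2500\right) - 440721 = \left(-20 + 12500\right) - 440721 = 12480 - 440721 = -428241$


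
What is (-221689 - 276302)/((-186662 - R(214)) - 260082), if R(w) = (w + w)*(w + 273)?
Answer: 497991/655180 ≈ 0.76008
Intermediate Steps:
R(w) = 2*w*(273 + w) (R(w) = (2*w)*(273 + w) = 2*w*(273 + w))
(-221689 - 276302)/((-186662 - R(214)) - 260082) = (-221689 - 276302)/((-186662 - 2*214*(273 + 214)) - 260082) = -497991/((-186662 - 2*214*487) - 260082) = -497991/((-186662 - 1*208436) - 260082) = -497991/((-186662 - 208436) - 260082) = -497991/(-395098 - 260082) = -497991/(-655180) = -497991*(-1/655180) = 497991/655180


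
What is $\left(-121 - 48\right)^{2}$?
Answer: $28561$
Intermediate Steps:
$\left(-121 - 48\right)^{2} = \left(-169\right)^{2} = 28561$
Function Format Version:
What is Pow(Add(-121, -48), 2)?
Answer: 28561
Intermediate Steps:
Pow(Add(-121, -48), 2) = Pow(-169, 2) = 28561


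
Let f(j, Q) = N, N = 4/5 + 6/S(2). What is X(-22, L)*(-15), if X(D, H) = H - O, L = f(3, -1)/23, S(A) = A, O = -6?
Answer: -2127/23 ≈ -92.478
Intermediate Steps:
N = 19/5 (N = 4/5 + 6/2 = 4*(⅕) + 6*(½) = ⅘ + 3 = 19/5 ≈ 3.8000)
f(j, Q) = 19/5
L = 19/115 (L = (19/5)/23 = (19/5)*(1/23) = 19/115 ≈ 0.16522)
X(D, H) = 6 + H (X(D, H) = H - 1*(-6) = H + 6 = 6 + H)
X(-22, L)*(-15) = (6 + 19/115)*(-15) = (709/115)*(-15) = -2127/23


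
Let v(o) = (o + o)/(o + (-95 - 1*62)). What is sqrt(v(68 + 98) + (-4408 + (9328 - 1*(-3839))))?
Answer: sqrt(79163)/3 ≈ 93.786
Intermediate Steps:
v(o) = 2*o/(-157 + o) (v(o) = (2*o)/(o + (-95 - 62)) = (2*o)/(o - 157) = (2*o)/(-157 + o) = 2*o/(-157 + o))
sqrt(v(68 + 98) + (-4408 + (9328 - 1*(-3839)))) = sqrt(2*(68 + 98)/(-157 + (68 + 98)) + (-4408 + (9328 - 1*(-3839)))) = sqrt(2*166/(-157 + 166) + (-4408 + (9328 + 3839))) = sqrt(2*166/9 + (-4408 + 13167)) = sqrt(2*166*(1/9) + 8759) = sqrt(332/9 + 8759) = sqrt(79163/9) = sqrt(79163)/3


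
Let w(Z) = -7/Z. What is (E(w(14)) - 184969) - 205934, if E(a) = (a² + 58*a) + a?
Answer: -1563729/4 ≈ -3.9093e+5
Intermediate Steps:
E(a) = a² + 59*a
(E(w(14)) - 184969) - 205934 = ((-7/14)*(59 - 7/14) - 184969) - 205934 = ((-7*1/14)*(59 - 7*1/14) - 184969) - 205934 = (-(59 - ½)/2 - 184969) - 205934 = (-½*117/2 - 184969) - 205934 = (-117/4 - 184969) - 205934 = -739993/4 - 205934 = -1563729/4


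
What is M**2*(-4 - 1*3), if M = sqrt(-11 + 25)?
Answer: -98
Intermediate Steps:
M = sqrt(14) ≈ 3.7417
M**2*(-4 - 1*3) = (sqrt(14))**2*(-4 - 1*3) = 14*(-4 - 3) = 14*(-7) = -98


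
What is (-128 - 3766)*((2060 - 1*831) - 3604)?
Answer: 9248250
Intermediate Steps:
(-128 - 3766)*((2060 - 1*831) - 3604) = -3894*((2060 - 831) - 3604) = -3894*(1229 - 3604) = -3894*(-2375) = 9248250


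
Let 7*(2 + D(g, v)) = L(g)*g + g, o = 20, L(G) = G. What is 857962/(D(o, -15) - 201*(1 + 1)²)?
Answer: -428981/373 ≈ -1150.1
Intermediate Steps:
D(g, v) = -2 + g/7 + g²/7 (D(g, v) = -2 + (g*g + g)/7 = -2 + (g² + g)/7 = -2 + (g + g²)/7 = -2 + (g/7 + g²/7) = -2 + g/7 + g²/7)
857962/(D(o, -15) - 201*(1 + 1)²) = 857962/((-2 + (⅐)*20 + (⅐)*20²) - 201*(1 + 1)²) = 857962/((-2 + 20/7 + (⅐)*400) - 201*2²) = 857962/((-2 + 20/7 + 400/7) - 201*4) = 857962/(58 - 804) = 857962/(-746) = 857962*(-1/746) = -428981/373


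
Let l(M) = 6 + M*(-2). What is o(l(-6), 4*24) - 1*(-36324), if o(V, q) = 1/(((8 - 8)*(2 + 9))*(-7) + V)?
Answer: 653833/18 ≈ 36324.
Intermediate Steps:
l(M) = 6 - 2*M
o(V, q) = 1/V (o(V, q) = 1/((0*11)*(-7) + V) = 1/(0*(-7) + V) = 1/(0 + V) = 1/V)
o(l(-6), 4*24) - 1*(-36324) = 1/(6 - 2*(-6)) - 1*(-36324) = 1/(6 + 12) + 36324 = 1/18 + 36324 = 653833/18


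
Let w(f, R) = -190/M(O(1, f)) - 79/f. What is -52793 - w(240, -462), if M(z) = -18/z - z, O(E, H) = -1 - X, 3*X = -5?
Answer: -1051766803/19920 ≈ -52800.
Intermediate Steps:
X = -5/3 (X = (1/3)*(-5) = -5/3 ≈ -1.6667)
O(E, H) = 2/3 (O(E, H) = -1 - 1*(-5/3) = -1 + 5/3 = 2/3)
M(z) = -z - 18/z
w(f, R) = 570/83 - 79/f (w(f, R) = -190/(-1*2/3 - 18/2/3) - 79/f = -190/(-2/3 - 18*3/2) - 79/f = -190/(-2/3 - 27) - 79/f = -190/(-83/3) - 79/f = -190*(-3/83) - 79/f = 570/83 - 79/f)
-52793 - w(240, -462) = -52793 - (570/83 - 79/240) = -52793 - 1*130243/19920 = -52793 - 130243/19920 = -1051766803/19920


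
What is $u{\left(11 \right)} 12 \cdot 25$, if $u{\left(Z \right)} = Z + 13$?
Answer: $7200$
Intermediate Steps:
$u{\left(Z \right)} = 13 + Z$
$u{\left(11 \right)} 12 \cdot 25 = \left(13 + 11\right) 12 \cdot 25 = 24 \cdot 300 = 7200$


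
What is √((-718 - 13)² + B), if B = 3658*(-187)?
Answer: I*√149685 ≈ 386.89*I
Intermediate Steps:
B = -684046
√((-718 - 13)² + B) = √((-718 - 13)² - 684046) = √((-731)² - 684046) = √(534361 - 684046) = √(-149685) = I*√149685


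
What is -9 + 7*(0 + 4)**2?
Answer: 103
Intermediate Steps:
-9 + 7*(0 + 4)**2 = -9 + 7*4**2 = -9 + 7*16 = -9 + 112 = 103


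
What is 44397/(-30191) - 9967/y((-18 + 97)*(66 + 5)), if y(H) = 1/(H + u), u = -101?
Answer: -1657432687473/30191 ≈ -5.4898e+7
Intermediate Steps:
y(H) = 1/(-101 + H) (y(H) = 1/(H - 101) = 1/(-101 + H))
44397/(-30191) - 9967/y((-18 + 97)*(66 + 5)) = 44397/(-30191) - (-1006667 + 9967*(-18 + 97)*(66 + 5)) = 44397*(-1/30191) - 9967/(1/(-101 + 79*71)) = -44397/30191 - 9967/(1/(-101 + 5609)) = -44397/30191 - 9967/(1/5508) = -44397/30191 - 9967/1/5508 = -44397/30191 - 9967*5508 = -44397/30191 - 54898236 = -1657432687473/30191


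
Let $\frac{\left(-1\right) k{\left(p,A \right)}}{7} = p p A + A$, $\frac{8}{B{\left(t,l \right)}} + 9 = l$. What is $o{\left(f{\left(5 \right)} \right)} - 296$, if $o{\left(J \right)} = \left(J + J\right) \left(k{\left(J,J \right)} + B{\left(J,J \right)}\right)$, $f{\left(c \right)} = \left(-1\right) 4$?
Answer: $- \frac{53288}{13} \approx -4099.1$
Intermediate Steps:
$B{\left(t,l \right)} = \frac{8}{-9 + l}$
$k{\left(p,A \right)} = - 7 A - 7 A p^{2}$ ($k{\left(p,A \right)} = - 7 \left(p p A + A\right) = - 7 \left(p^{2} A + A\right) = - 7 \left(A p^{2} + A\right) = - 7 \left(A + A p^{2}\right) = - 7 A - 7 A p^{2}$)
$f{\left(c \right)} = -4$
$o{\left(J \right)} = 2 J \left(\frac{8}{-9 + J} - 7 J \left(1 + J^{2}\right)\right)$ ($o{\left(J \right)} = \left(J + J\right) \left(- 7 J \left(1 + J^{2}\right) + \frac{8}{-9 + J}\right) = 2 J \left(\frac{8}{-9 + J} - 7 J \left(1 + J^{2}\right)\right)$)
$o{\left(f{\left(5 \right)} \right)} - 296 = \left(-2\right) \left(-4\right) \frac{1}{-9 - 4} \left(-8 + 7 \left(-4\right) \left(1 + \left(-4\right)^{2}\right) \left(-9 - 4\right)\right) - 296 = \left(-2\right) \left(-4\right) \frac{1}{-13} \left(-8 + 7 \left(-4\right) \left(1 + 16\right) \left(-13\right)\right) - 296 = \left(-2\right) \left(-4\right) \left(- \frac{1}{13}\right) \left(-8 + 7 \left(-4\right) 17 \left(-13\right)\right) - 296 = \left(-2\right) \left(-4\right) \left(- \frac{1}{13}\right) \left(-8 + 6188\right) - 296 = \left(-2\right) \left(-4\right) \left(- \frac{1}{13}\right) 6180 - 296 = - \frac{49440}{13} - 296 = - \frac{53288}{13}$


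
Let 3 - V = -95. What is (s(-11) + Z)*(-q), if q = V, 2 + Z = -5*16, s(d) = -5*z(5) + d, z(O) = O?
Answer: 11564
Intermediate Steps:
V = 98 (V = 3 - 1*(-95) = 3 + 95 = 98)
s(d) = -25 + d (s(d) = -5*5 + d = -25 + d)
Z = -82 (Z = -2 - 5*16 = -2 - 80 = -82)
q = 98
(s(-11) + Z)*(-q) = ((-25 - 11) - 82)*(-1*98) = (-36 - 82)*(-98) = -118*(-98) = 11564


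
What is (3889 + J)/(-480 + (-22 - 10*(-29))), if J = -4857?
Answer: 242/53 ≈ 4.5660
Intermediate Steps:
(3889 + J)/(-480 + (-22 - 10*(-29))) = (3889 - 4857)/(-480 + (-22 - 10*(-29))) = -968/(-480 + (-22 + 290)) = -968/(-480 + 268) = -968/(-212) = -968*(-1/212) = 242/53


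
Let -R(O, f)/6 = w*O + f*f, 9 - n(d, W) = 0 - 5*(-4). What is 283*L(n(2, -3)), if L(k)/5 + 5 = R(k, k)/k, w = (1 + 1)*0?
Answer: 86315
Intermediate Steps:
n(d, W) = -11 (n(d, W) = 9 - (0 - 5*(-4)) = 9 - (0 + 20) = 9 - 1*20 = 9 - 20 = -11)
w = 0 (w = 2*0 = 0)
R(O, f) = -6*f² (R(O, f) = -6*(0*O + f*f) = -6*(0 + f²) = -6*f²)
L(k) = -25 - 30*k (L(k) = -25 + 5*((-6*k²)/k) = -25 + 5*(-6*k) = -25 - 30*k)
283*L(n(2, -3)) = 283*(-25 - 30*(-11)) = 283*(-25 + 330) = 283*305 = 86315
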